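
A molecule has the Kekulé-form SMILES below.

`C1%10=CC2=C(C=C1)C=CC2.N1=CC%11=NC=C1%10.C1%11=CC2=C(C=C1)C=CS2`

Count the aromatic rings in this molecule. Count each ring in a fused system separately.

The SMILES encodes a six-membered carbon ring with three alternating C=C double bonds, fused to a five-membered carbon ring containing one C=C double bond and one sp³ carbon; a six-membered ring with nitrogens at positions 1 and 4 and three alternating double bonds; a six-membered carbon ring with three alternating C=C double bonds, fused to a five-membered ring containing one sulfur and two C=C double bonds.
The 6-membered ring is fully conjugated (every ring atom contributes a p orbital); 3 ring double bonds give 6 π electrons. That satisfies 4n+2 with n=1, so it is aromatic (benzene ring).
The 5-membered ring has one sp³ carbon, so it is not fully conjugated — not aromatic (cyclopentene ring).
The 6-membered ring with two nitrogens (1,4) has a continuous p-orbital overlap around the ring; 3 ring double bonds give 6 π electrons. Since 6 = 4n+2 (n=1), it is aromatic (pyrazine).
The fused 6/5-membered bicyclic (with one sulfur) is a single π system with 9 sp² atoms and 10 π electrons from ring double bonds plus a heteroatom lone pair. 10 = 4(2)+2, so the system is aromatic and both rings count as aromatic (benzothiophene).
4 of the 5 rings are aromatic. Total: 4.

4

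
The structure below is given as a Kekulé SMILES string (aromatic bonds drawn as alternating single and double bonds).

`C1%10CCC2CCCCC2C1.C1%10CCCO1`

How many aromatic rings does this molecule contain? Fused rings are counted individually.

The SMILES encodes two fused six-membered saturated carbon rings; a five-membered saturated ring of four carbons and one oxygen.
The 6-membered ring has only sp³ atoms, so it is not fully conjugated — not aromatic (cyclohexane ring).
The second 6-membered ring has only sp³ atoms, so it is not fully conjugated — not aromatic (cyclohexane ring).
The 5-membered ring with one oxygen has only sp³ atoms, so it is not fully conjugated — not aromatic (tetrahydrofuran).
None of the rings are aromatic. Total: 0.

0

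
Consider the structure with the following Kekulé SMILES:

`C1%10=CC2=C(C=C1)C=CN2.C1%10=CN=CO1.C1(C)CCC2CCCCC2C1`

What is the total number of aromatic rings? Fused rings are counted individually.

The SMILES encodes a six-membered carbon ring with three alternating C=C double bonds, fused to a five-membered ring containing one N–H nitrogen and two C=C double bonds; a five-membered ring with an oxygen at position 1 and a nitrogen at position 3 (in a C=N bond), with two double bonds; two fused six-membered saturated carbon rings.
The fused 6/5-membered bicyclic (with one N–H) is a single π system with 9 sp² atoms and 10 π electrons from ring double bonds plus a heteroatom lone pair. 10 = 4(2)+2, so the system is aromatic and both rings count as aromatic (indole).
The 5-membered ring with one oxygen and one =N– is fully conjugated (every ring atom contributes a p orbital); 2 ring double bonds (4 π electrons) plus a heteroatom lone pair (2) give 6 π electrons. 6 = 4(1)+2, so it is aromatic (oxazole).
The 6-membered ring has only sp³ atoms, so it is not fully conjugated — not aromatic (cyclohexane ring).
The second 6-membered ring has only sp³ atoms, so it is not fully conjugated — not aromatic (cyclohexane ring).
3 of the 5 rings are aromatic. Total: 3.

3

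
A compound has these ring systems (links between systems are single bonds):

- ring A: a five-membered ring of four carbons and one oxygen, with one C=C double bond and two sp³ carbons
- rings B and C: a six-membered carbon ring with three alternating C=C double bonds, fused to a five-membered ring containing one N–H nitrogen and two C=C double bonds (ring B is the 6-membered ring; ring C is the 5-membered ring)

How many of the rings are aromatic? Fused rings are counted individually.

Ring A has two sp³ carbons, so it is not fully conjugated — not aromatic (2,3-dihydrofuran).
Rings B and C form a fused bicyclic system (with one N–H) with 9 sp² atoms and 10 π electrons from ring double bonds plus a heteroatom lone pair. 10 = 4(2)+2, so the system is aromatic and both rings count as aromatic (indole).
Aromatic: B, C. Total: 2.

2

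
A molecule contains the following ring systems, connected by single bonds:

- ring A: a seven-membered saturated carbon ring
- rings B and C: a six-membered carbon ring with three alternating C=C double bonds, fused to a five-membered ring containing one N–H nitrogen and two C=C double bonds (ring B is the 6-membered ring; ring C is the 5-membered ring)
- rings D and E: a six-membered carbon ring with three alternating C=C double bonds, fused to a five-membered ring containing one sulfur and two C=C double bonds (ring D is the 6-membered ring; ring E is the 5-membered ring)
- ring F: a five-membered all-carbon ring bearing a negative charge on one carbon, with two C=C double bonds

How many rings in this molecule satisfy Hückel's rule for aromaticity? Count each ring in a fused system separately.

Ring A has only sp³ atoms, so it is not fully conjugated — not aromatic (cycloheptane).
Rings B and C form a fused bicyclic system (with one N–H) with 9 sp² atoms and 10 π electrons from ring double bonds plus a heteroatom lone pair. 10 = 4(2)+2, so the system is aromatic and both rings count as aromatic (indole).
Rings D and E form a fused bicyclic system (with one sulfur) with 9 sp² atoms and 10 π electrons from ring double bonds plus a heteroatom lone pair. 10 = 4(2)+2, so the system is aromatic and both rings count as aromatic (benzothiophene).
Ring F has a continuous p-orbital overlap around the ring; 2 ring double bonds (4 π electrons) plus the carbanion lone pair (2) give 6 π electrons. 6 = 4(1)+2, so ring F is aromatic (cyclopentadienyl anion).
Aromatic: B, C, D, E, F. Total: 5.

5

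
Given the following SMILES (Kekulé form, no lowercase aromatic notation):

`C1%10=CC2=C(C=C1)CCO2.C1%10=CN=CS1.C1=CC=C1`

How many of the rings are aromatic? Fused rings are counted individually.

2

The SMILES encodes a six-membered carbon ring with three alternating C=C double bonds, fused to a five-membered ring containing one oxygen and two sp³ carbons; a five-membered ring with a sulfur at position 1 and a nitrogen at position 3 (in a C=N bond), with two double bonds; a four-membered carbon ring with two alternating C=C double bonds.
The 6-membered ring is planar and fully conjugated; 3 ring double bonds give 6 π electrons. Since 6 = 4n+2 (n=1), it is aromatic (benzene ring).
The 5-membered ring with one oxygen has two sp³ carbons, so it is not fully conjugated — not aromatic (oxolane ring).
The 5-membered ring with one sulfur and one =N– is planar and fully conjugated; 2 ring double bonds (4 π electrons) plus a heteroatom lone pair (2) give 6 π electrons. Since 6 = 4n+2 (n=1), it is aromatic (thiazole).
The 4-membered ring has only sp² ring atoms; a planar conformation would have a fully conjugated π system of 4 electrons. But 4 = 4(1), which is 4n not 4n+2, so it is not aromatic (cyclobutadiene) — cyclobutadiene is antiaromatic and distorts to a rectangle.
2 of the 4 rings are aromatic. Total: 2.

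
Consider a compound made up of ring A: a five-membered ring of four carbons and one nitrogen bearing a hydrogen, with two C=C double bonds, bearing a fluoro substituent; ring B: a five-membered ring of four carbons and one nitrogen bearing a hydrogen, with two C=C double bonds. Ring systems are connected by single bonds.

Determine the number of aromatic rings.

2

Ring A is fully conjugated (every ring atom contributes a p orbital); 2 ring double bonds (4 π electrons) plus a heteroatom lone pair (2) give 6 π electrons. Since 6 = 4n+2 (n=1), ring A is aromatic (pyrrole).
Ring B is planar and fully conjugated; 2 ring double bonds (4 π electrons) plus a heteroatom lone pair (2) give 6 π electrons. Since 6 = 4n+2 (n=1), ring B is aromatic (pyrrole).
Aromatic: A, B. Total: 2.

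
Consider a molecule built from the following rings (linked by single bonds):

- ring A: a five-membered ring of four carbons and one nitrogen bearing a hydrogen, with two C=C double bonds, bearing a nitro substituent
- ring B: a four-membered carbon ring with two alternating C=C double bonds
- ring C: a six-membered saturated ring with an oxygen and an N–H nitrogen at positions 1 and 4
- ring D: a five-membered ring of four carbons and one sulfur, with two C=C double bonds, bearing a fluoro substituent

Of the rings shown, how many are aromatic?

Ring A is fully conjugated (every ring atom contributes a p orbital); 2 ring double bonds (4 π electrons) plus a heteroatom lone pair (2) give 6 π electrons. 6 = 4(1)+2, so ring A is aromatic (pyrrole).
Ring B has only sp² ring atoms; a planar conformation would have a fully conjugated π system of 4 electrons. But 4 = 4(1), which is 4n not 4n+2, so ring B is not aromatic (cyclobutadiene) — cyclobutadiene is antiaromatic and distorts to a rectangle.
Ring C has only sp³ atoms, so it is not fully conjugated — not aromatic (morpholine).
Ring D has a continuous p-orbital overlap around the ring; 2 ring double bonds (4 π electrons) plus a heteroatom lone pair (2) give 6 π electrons. Since 6 = 4n+2 (n=1), ring D is aromatic (thiophene).
Aromatic: A, D. Total: 2.

2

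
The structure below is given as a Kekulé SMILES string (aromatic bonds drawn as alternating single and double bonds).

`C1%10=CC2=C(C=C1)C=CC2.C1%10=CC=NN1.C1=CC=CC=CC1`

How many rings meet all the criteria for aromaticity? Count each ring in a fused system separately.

The SMILES encodes a six-membered carbon ring with three alternating C=C double bonds, fused to a five-membered carbon ring containing one C=C double bond and one sp³ carbon; a five-membered ring with two adjacent nitrogens (one bearing H, one in a double bond) and two double bonds; a seven-membered carbon ring with three C=C double bonds and one sp³ carbon.
The 6-membered ring is fully conjugated (every ring atom contributes a p orbital); 3 ring double bonds give 6 π electrons. That satisfies 4n+2 with n=1, so it is aromatic (benzene ring).
The 5-membered ring has one sp³ carbon, so it is not fully conjugated — not aromatic (cyclopentene ring).
The 5-membered ring with two adjacent nitrogens (one N–H, one =N–) is planar and fully conjugated; 2 ring double bonds (4 π electrons) plus a heteroatom lone pair (2) give 6 π electrons. Since 6 = 4n+2 (n=1), it is aromatic (pyrazole).
The 7-membered ring has one sp³ carbon, so it is not fully conjugated — not aromatic (cycloheptatriene).
2 of the 4 rings are aromatic. Total: 2.

2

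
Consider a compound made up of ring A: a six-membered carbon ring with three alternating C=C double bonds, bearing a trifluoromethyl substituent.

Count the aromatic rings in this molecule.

1

Ring A is fully conjugated (every ring atom contributes a p orbital); 3 ring double bonds give 6 π electrons. That satisfies 4n+2 with n=1, so ring A is aromatic (benzene).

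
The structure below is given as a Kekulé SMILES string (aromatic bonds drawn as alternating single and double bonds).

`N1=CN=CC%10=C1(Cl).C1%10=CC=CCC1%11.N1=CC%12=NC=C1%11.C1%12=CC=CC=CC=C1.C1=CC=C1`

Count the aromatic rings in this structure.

The SMILES encodes a six-membered ring with nitrogens at positions 1 and 3 and three alternating double bonds; a six-membered carbon ring with two conjugated C=C double bonds and two sp³ carbons; a six-membered ring with nitrogens at positions 1 and 4 and three alternating double bonds; an eight-membered carbon ring with four alternating C=C double bonds; a four-membered carbon ring with two alternating C=C double bonds.
The 6-membered ring with two nitrogens (1,3) is fully conjugated (every ring atom contributes a p orbital); 3 ring double bonds give 6 π electrons. That satisfies 4n+2 with n=1, so it is aromatic (pyrimidine).
The 6-membered ring has two sp³ carbons, so it is not fully conjugated — not aromatic (1,3-cyclohexadiene).
The 6-membered ring with two nitrogens (1,4) is fully conjugated (every ring atom contributes a p orbital); 3 ring double bonds give 6 π electrons. Since 6 = 4n+2 (n=1), it is aromatic (pyrazine).
The 8-membered ring has only sp² ring atoms; a planar conformation would have a fully conjugated π system of 8 electrons. But 8 = 4(2), which is 4n not 4n+2, so it is not aromatic (cyclooctatetraene) — cyclooctatetraene distorts into a non-planar tub to avoid antiaromaticity.
The 4-membered ring has only sp² ring atoms; a planar conformation would have a fully conjugated π system of 4 electrons. But 4 = 4(1), which is 4n not 4n+2, so it is not aromatic (cyclobutadiene) — cyclobutadiene is antiaromatic and distorts to a rectangle.
2 of the 5 rings are aromatic. Total: 2.

2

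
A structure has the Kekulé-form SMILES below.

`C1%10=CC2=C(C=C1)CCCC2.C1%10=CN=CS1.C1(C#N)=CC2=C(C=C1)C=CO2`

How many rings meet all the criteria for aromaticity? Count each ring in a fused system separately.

4

The SMILES encodes a six-membered carbon ring with three alternating C=C double bonds, fused to a saturated six-membered carbon ring; a five-membered ring with a sulfur at position 1 and a nitrogen at position 3 (in a C=N bond), with two double bonds; a six-membered carbon ring with three alternating C=C double bonds, fused to a five-membered ring containing one oxygen and two C=C double bonds.
The 6-membered ring is planar and fully conjugated; 3 ring double bonds give 6 π electrons. That satisfies 4n+2 with n=1, so it is aromatic (benzene ring).
The second 6-membered ring has four sp³ carbons, so it is not fully conjugated — not aromatic (cyclohexane ring).
The 5-membered ring with one sulfur and one =N– is fully conjugated (every ring atom contributes a p orbital); 2 ring double bonds (4 π electrons) plus a heteroatom lone pair (2) give 6 π electrons. Since 6 = 4n+2 (n=1), it is aromatic (thiazole).
The fused 6/5-membered bicyclic (with one oxygen) is a single π system with 9 sp² atoms and 10 π electrons from ring double bonds plus a heteroatom lone pair. 10 = 4(2)+2, so the system is aromatic and both rings count as aromatic (benzofuran).
4 of the 5 rings are aromatic. Total: 4.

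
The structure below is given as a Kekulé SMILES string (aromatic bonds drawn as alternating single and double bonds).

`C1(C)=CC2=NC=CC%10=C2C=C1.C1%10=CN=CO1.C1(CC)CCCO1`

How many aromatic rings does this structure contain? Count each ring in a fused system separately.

3

The SMILES encodes two fused six-membered rings, each with three alternating double bonds; one ring is all carbon and the other has one ring nitrogen; a five-membered ring with an oxygen at position 1 and a nitrogen at position 3 (in a C=N bond), with two double bonds; a five-membered saturated ring of four carbons and one oxygen.
The fused 6/6-membered bicyclic (with one nitrogen) is a single π system with 10 sp² atoms and 10 π electrons from ring double bonds. 10 = 4(2)+2, so the system is aromatic and both rings count as aromatic (quinoline).
The 5-membered ring with one oxygen and one =N– is fully conjugated (every ring atom contributes a p orbital); 2 ring double bonds (4 π electrons) plus a heteroatom lone pair (2) give 6 π electrons. 6 = 4(1)+2, so it is aromatic (oxazole).
The 5-membered ring with one oxygen has only sp³ atoms, so it is not fully conjugated — not aromatic (tetrahydrofuran).
3 of the 4 rings are aromatic. Total: 3.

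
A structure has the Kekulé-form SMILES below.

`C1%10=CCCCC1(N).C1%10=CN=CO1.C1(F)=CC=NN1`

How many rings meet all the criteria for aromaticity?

The SMILES encodes a six-membered carbon ring with one C=C double bond; a five-membered ring with an oxygen at position 1 and a nitrogen at position 3 (in a C=N bond), with two double bonds; a five-membered ring with two adjacent nitrogens (one bearing H, one in a double bond) and two double bonds.
The 6-membered ring has four sp³ carbons, so it is not fully conjugated — not aromatic (cyclohexene).
The 5-membered ring with one oxygen and one =N– has a continuous p-orbital overlap around the ring; 2 ring double bonds (4 π electrons) plus a heteroatom lone pair (2) give 6 π electrons. Since 6 = 4n+2 (n=1), it is aromatic (oxazole).
The 5-membered ring with two adjacent nitrogens (one N–H, one =N–) has a continuous p-orbital overlap around the ring; 2 ring double bonds (4 π electrons) plus a heteroatom lone pair (2) give 6 π electrons. That satisfies 4n+2 with n=1, so it is aromatic (pyrazole).
2 of the 3 rings are aromatic. Total: 2.

2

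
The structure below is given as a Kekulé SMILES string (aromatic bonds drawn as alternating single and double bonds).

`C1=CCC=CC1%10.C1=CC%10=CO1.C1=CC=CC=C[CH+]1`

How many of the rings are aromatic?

The SMILES encodes a six-membered carbon ring with two isolated C=C double bonds and two sp³ carbons; a five-membered ring of four carbons and one oxygen, with two C=C double bonds; a seven-membered all-carbon ring bearing a positive charge on one carbon, with three C=C double bonds.
The 6-membered ring has two sp³ carbons, so it is not fully conjugated — not aromatic (1,4-cyclohexadiene).
The 5-membered ring with one oxygen is planar and fully conjugated; 2 ring double bonds (4 π electrons) plus a heteroatom lone pair (2) give 6 π electrons. That satisfies 4n+2 with n=1, so it is aromatic (furan).
The 7-membered ring has a continuous p-orbital overlap around the ring; 3 ring double bonds (6 π electrons) plus the carbocation's empty p orbital (0, but keeps the ring conjugated) give 6 π electrons. That satisfies 4n+2 with n=1, so it is aromatic (tropylium cation).
2 of the 3 rings are aromatic. Total: 2.

2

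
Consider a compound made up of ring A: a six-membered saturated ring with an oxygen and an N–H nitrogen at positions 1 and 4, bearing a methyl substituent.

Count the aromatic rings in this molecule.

0

Ring A has only sp³ atoms, so it is not fully conjugated — not aromatic (morpholine).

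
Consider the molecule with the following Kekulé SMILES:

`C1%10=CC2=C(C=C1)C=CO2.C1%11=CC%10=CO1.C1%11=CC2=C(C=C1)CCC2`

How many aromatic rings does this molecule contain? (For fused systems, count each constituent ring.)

4

The SMILES encodes a six-membered carbon ring with three alternating C=C double bonds, fused to a five-membered ring containing one oxygen and two C=C double bonds; a five-membered ring of four carbons and one oxygen, with two C=C double bonds; a six-membered carbon ring with three alternating C=C double bonds, fused to a saturated five-membered carbon ring.
The fused 6/5-membered bicyclic (with one oxygen) is a single π system with 9 sp² atoms and 10 π electrons from ring double bonds plus a heteroatom lone pair. 10 = 4(2)+2, so the system is aromatic and both rings count as aromatic (benzofuran).
The 5-membered ring with one oxygen is planar and fully conjugated; 2 ring double bonds (4 π electrons) plus a heteroatom lone pair (2) give 6 π electrons. Since 6 = 4n+2 (n=1), it is aromatic (furan).
The 6-membered ring is planar and fully conjugated; 3 ring double bonds give 6 π electrons. 6 = 4(1)+2, so it is aromatic (benzene ring).
The 5-membered ring has three sp³ carbons, so it is not fully conjugated — not aromatic (cyclopentane ring).
4 of the 5 rings are aromatic. Total: 4.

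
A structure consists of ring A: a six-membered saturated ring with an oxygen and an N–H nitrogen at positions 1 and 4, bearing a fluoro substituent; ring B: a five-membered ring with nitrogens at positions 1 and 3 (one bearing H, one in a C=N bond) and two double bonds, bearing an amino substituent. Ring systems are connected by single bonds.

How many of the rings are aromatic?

1

Ring A has only sp³ atoms, so it is not fully conjugated — not aromatic (morpholine).
Ring B is fully conjugated (every ring atom contributes a p orbital); 2 ring double bonds (4 π electrons) plus a heteroatom lone pair (2) give 6 π electrons. 6 = 4(1)+2, so ring B is aromatic (imidazole).
Aromatic: B. Total: 1.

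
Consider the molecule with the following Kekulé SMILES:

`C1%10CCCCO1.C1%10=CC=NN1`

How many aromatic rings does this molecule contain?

The SMILES encodes a six-membered saturated ring of five carbons and one oxygen; a five-membered ring with two adjacent nitrogens (one bearing H, one in a double bond) and two double bonds.
The 6-membered ring with one oxygen has only sp³ atoms, so it is not fully conjugated — not aromatic (tetrahydropyran).
The 5-membered ring with two adjacent nitrogens (one N–H, one =N–) is fully conjugated (every ring atom contributes a p orbital); 2 ring double bonds (4 π electrons) plus a heteroatom lone pair (2) give 6 π electrons. That satisfies 4n+2 with n=1, so it is aromatic (pyrazole).
1 of the 2 rings is aromatic. Total: 1.

1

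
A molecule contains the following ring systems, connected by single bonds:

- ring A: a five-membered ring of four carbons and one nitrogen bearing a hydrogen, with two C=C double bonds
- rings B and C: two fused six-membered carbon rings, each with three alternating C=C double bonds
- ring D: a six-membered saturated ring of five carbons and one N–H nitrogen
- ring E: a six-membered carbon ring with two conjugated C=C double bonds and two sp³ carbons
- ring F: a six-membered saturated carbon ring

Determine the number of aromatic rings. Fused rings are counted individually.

3

Ring A is fully conjugated (every ring atom contributes a p orbital); 2 ring double bonds (4 π electrons) plus a heteroatom lone pair (2) give 6 π electrons. Since 6 = 4n+2 (n=1), ring A is aromatic (pyrrole).
Rings B and C form a fused bicyclic system with 10 sp² atoms and 10 π electrons from ring double bonds. 10 = 4(2)+2, so the system is aromatic and both rings count as aromatic (naphthalene).
Ring D has only sp³ atoms, so it is not fully conjugated — not aromatic (piperidine).
Ring E has two sp³ carbons, so it is not fully conjugated — not aromatic (1,3-cyclohexadiene).
Ring F has only sp³ atoms, so it is not fully conjugated — not aromatic (cyclohexane).
Aromatic: A, B, C. Total: 3.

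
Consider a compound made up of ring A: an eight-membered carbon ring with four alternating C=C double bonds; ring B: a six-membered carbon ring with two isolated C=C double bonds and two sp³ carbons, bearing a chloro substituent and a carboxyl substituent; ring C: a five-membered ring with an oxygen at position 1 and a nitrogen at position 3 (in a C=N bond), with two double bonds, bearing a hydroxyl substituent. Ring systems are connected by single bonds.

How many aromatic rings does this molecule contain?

Ring A has only sp² ring atoms; a planar conformation would have a fully conjugated π system of 8 electrons. But 8 = 4(2), which is 4n not 4n+2, so ring A is not aromatic (cyclooctatetraene) — cyclooctatetraene distorts into a non-planar tub to avoid antiaromaticity.
Ring B has two sp³ carbons, so it is not fully conjugated — not aromatic (1,4-cyclohexadiene).
Ring C is fully conjugated (every ring atom contributes a p orbital); 2 ring double bonds (4 π electrons) plus a heteroatom lone pair (2) give 6 π electrons. That satisfies 4n+2 with n=1, so ring C is aromatic (oxazole).
Aromatic: C. Total: 1.

1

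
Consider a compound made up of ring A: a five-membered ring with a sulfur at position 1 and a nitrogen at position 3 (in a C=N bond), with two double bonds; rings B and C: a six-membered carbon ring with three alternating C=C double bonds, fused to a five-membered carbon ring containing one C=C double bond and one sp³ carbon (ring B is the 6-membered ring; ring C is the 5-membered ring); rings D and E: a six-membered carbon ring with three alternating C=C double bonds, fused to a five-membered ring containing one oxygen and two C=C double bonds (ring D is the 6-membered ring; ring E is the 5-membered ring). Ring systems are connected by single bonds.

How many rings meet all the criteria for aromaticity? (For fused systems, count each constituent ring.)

Ring A has a continuous p-orbital overlap around the ring; 2 ring double bonds (4 π electrons) plus a heteroatom lone pair (2) give 6 π electrons. That satisfies 4n+2 with n=1, so ring A is aromatic (thiazole).
Ring B has a continuous p-orbital overlap around the ring; 3 ring double bonds give 6 π electrons. Since 6 = 4n+2 (n=1), ring B is aromatic (benzene ring).
Ring C has one sp³ carbon, so it is not fully conjugated — not aromatic (cyclopentene ring).
Rings D and E form a fused bicyclic system (with one oxygen) with 9 sp² atoms and 10 π electrons from ring double bonds plus a heteroatom lone pair. 10 = 4(2)+2, so the system is aromatic and both rings count as aromatic (benzofuran).
Aromatic: A, B, D, E. Total: 4.

4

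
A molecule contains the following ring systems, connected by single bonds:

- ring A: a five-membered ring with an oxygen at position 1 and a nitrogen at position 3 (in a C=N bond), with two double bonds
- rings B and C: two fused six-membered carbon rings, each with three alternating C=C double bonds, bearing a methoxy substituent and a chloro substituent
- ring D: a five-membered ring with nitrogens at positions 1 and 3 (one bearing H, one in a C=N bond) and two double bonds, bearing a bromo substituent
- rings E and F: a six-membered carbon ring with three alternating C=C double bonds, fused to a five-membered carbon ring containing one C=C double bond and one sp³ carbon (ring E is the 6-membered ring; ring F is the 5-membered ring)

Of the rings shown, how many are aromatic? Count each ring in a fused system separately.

5

Ring A has a continuous p-orbital overlap around the ring; 2 ring double bonds (4 π electrons) plus a heteroatom lone pair (2) give 6 π electrons. Since 6 = 4n+2 (n=1), ring A is aromatic (oxazole).
Rings B and C form a fused bicyclic system with 10 sp² atoms and 10 π electrons from ring double bonds. 10 = 4(2)+2, so the system is aromatic and both rings count as aromatic (naphthalene).
Ring D is fully conjugated (every ring atom contributes a p orbital); 2 ring double bonds (4 π electrons) plus a heteroatom lone pair (2) give 6 π electrons. That satisfies 4n+2 with n=1, so ring D is aromatic (imidazole).
Ring E is planar and fully conjugated; 3 ring double bonds give 6 π electrons. That satisfies 4n+2 with n=1, so ring E is aromatic (benzene ring).
Ring F has one sp³ carbon, so it is not fully conjugated — not aromatic (cyclopentene ring).
Aromatic: A, B, C, D, E. Total: 5.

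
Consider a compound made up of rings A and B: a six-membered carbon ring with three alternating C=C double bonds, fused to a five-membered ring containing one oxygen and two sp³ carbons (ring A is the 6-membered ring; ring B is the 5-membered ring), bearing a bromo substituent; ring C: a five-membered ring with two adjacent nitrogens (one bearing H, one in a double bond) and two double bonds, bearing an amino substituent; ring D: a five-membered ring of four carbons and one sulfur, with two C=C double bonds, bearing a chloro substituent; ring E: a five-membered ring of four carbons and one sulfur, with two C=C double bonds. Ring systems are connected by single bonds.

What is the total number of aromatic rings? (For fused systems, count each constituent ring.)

4

Ring A is planar and fully conjugated; 3 ring double bonds give 6 π electrons. Since 6 = 4n+2 (n=1), ring A is aromatic (benzene ring).
Ring B has two sp³ carbons, so it is not fully conjugated — not aromatic (oxolane ring).
Ring C is fully conjugated (every ring atom contributes a p orbital); 2 ring double bonds (4 π electrons) plus a heteroatom lone pair (2) give 6 π electrons. That satisfies 4n+2 with n=1, so ring C is aromatic (pyrazole).
Ring D is planar and fully conjugated; 2 ring double bonds (4 π electrons) plus a heteroatom lone pair (2) give 6 π electrons. That satisfies 4n+2 with n=1, so ring D is aromatic (thiophene).
Ring E is planar and fully conjugated; 2 ring double bonds (4 π electrons) plus a heteroatom lone pair (2) give 6 π electrons. 6 = 4(1)+2, so ring E is aromatic (thiophene).
Aromatic: A, C, D, E. Total: 4.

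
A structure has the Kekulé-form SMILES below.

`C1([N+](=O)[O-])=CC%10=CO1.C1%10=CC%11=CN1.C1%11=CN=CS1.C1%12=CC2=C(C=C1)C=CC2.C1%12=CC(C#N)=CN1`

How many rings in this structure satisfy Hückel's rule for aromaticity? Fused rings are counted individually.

5

The SMILES encodes a five-membered ring of four carbons and one oxygen, with two C=C double bonds; a five-membered ring of four carbons and one nitrogen bearing a hydrogen, with two C=C double bonds; a five-membered ring with a sulfur at position 1 and a nitrogen at position 3 (in a C=N bond), with two double bonds; a six-membered carbon ring with three alternating C=C double bonds, fused to a five-membered carbon ring containing one C=C double bond and one sp³ carbon; a five-membered ring of four carbons and one nitrogen bearing a hydrogen, with two C=C double bonds.
The 5-membered ring with one oxygen is planar and fully conjugated; 2 ring double bonds (4 π electrons) plus a heteroatom lone pair (2) give 6 π electrons. That satisfies 4n+2 with n=1, so it is aromatic (furan).
The 5-membered ring with one N–H has a continuous p-orbital overlap around the ring; 2 ring double bonds (4 π electrons) plus a heteroatom lone pair (2) give 6 π electrons. 6 = 4(1)+2, so it is aromatic (pyrrole).
The 5-membered ring with one sulfur and one =N– has a continuous p-orbital overlap around the ring; 2 ring double bonds (4 π electrons) plus a heteroatom lone pair (2) give 6 π electrons. 6 = 4(1)+2, so it is aromatic (thiazole).
The 6-membered ring is fully conjugated (every ring atom contributes a p orbital); 3 ring double bonds give 6 π electrons. Since 6 = 4n+2 (n=1), it is aromatic (benzene ring).
The 5-membered ring has one sp³ carbon, so it is not fully conjugated — not aromatic (cyclopentene ring).
The second 5-membered ring with one N–H is fully conjugated (every ring atom contributes a p orbital); 2 ring double bonds (4 π electrons) plus a heteroatom lone pair (2) give 6 π electrons. That satisfies 4n+2 with n=1, so it is aromatic (pyrrole).
5 of the 6 rings are aromatic. Total: 5.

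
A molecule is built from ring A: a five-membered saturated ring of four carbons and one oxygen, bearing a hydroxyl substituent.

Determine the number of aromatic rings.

0

Ring A has only sp³ atoms, so it is not fully conjugated — not aromatic (tetrahydrofuran).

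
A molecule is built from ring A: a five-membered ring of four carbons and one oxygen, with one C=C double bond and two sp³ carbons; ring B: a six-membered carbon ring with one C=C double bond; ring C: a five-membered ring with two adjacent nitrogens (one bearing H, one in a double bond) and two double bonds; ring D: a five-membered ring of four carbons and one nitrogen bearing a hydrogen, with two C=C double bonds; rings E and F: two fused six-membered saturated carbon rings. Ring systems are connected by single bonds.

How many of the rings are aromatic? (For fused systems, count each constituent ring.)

Ring A has two sp³ carbons, so it is not fully conjugated — not aromatic (2,3-dihydrofuran).
Ring B has four sp³ carbons, so it is not fully conjugated — not aromatic (cyclohexene).
Ring C is fully conjugated (every ring atom contributes a p orbital); 2 ring double bonds (4 π electrons) plus a heteroatom lone pair (2) give 6 π electrons. That satisfies 4n+2 with n=1, so ring C is aromatic (pyrazole).
Ring D is fully conjugated (every ring atom contributes a p orbital); 2 ring double bonds (4 π electrons) plus a heteroatom lone pair (2) give 6 π electrons. That satisfies 4n+2 with n=1, so ring D is aromatic (pyrrole).
Ring E has only sp³ atoms, so it is not fully conjugated — not aromatic (cyclohexane ring).
Ring F has only sp³ atoms, so it is not fully conjugated — not aromatic (cyclohexane ring).
Aromatic: C, D. Total: 2.

2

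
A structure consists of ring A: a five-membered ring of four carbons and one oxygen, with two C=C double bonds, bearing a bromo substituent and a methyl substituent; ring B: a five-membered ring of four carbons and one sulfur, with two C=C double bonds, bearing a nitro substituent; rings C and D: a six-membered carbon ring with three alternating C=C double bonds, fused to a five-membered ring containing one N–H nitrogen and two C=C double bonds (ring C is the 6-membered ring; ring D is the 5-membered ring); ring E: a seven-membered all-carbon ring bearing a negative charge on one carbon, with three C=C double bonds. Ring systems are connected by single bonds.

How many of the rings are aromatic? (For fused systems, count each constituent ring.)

Ring A is planar and fully conjugated; 2 ring double bonds (4 π electrons) plus a heteroatom lone pair (2) give 6 π electrons. 6 = 4(1)+2, so ring A is aromatic (furan).
Ring B is planar and fully conjugated; 2 ring double bonds (4 π electrons) plus a heteroatom lone pair (2) give 6 π electrons. 6 = 4(1)+2, so ring B is aromatic (thiophene).
Rings C and D form a fused bicyclic system (with one N–H) with 9 sp² atoms and 10 π electrons from ring double bonds plus a heteroatom lone pair. 10 = 4(2)+2, so the system is aromatic and both rings count as aromatic (indole).
Ring E has only sp² ring atoms; a planar conformation would have a fully conjugated π system of 8 electrons. But 8 = 4(2), which is 4n not 4n+2, so ring E is not aromatic (cycloheptatrienyl anion).
Aromatic: A, B, C, D. Total: 4.

4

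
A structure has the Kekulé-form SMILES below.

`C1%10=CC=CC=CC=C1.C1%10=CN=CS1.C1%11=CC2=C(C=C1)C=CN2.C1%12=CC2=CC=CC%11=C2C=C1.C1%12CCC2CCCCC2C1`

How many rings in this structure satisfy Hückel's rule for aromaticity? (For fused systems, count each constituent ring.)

5

The SMILES encodes an eight-membered carbon ring with four alternating C=C double bonds; a five-membered ring with a sulfur at position 1 and a nitrogen at position 3 (in a C=N bond), with two double bonds; a six-membered carbon ring with three alternating C=C double bonds, fused to a five-membered ring containing one N–H nitrogen and two C=C double bonds; two fused six-membered carbon rings, each with three alternating C=C double bonds; two fused six-membered saturated carbon rings.
The 8-membered ring has only sp² ring atoms; a planar conformation would have a fully conjugated π system of 8 electrons. But 8 = 4(2), which is 4n not 4n+2, so it is not aromatic (cyclooctatetraene) — cyclooctatetraene distorts into a non-planar tub to avoid antiaromaticity.
The 5-membered ring with one sulfur and one =N– has a continuous p-orbital overlap around the ring; 2 ring double bonds (4 π electrons) plus a heteroatom lone pair (2) give 6 π electrons. Since 6 = 4n+2 (n=1), it is aromatic (thiazole).
The fused 6/5-membered bicyclic (with one N–H) is a single π system with 9 sp² atoms and 10 π electrons from ring double bonds plus a heteroatom lone pair. 10 = 4(2)+2, so the system is aromatic and both rings count as aromatic (indole).
The fused 6/6-membered bicyclic is a single π system with 10 sp² atoms and 10 π electrons from ring double bonds. 10 = 4(2)+2, so the system is aromatic and both rings count as aromatic (naphthalene).
The 6-membered ring has only sp³ atoms, so it is not fully conjugated — not aromatic (cyclohexane ring).
The second 6-membered ring has only sp³ atoms, so it is not fully conjugated — not aromatic (cyclohexane ring).
5 of the 8 rings are aromatic. Total: 5.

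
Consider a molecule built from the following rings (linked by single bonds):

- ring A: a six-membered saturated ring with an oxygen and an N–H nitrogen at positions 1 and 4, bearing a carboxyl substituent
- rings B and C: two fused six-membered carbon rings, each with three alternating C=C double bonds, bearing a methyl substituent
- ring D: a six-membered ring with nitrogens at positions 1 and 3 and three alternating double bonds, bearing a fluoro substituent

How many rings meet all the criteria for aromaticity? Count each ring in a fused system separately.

3

Ring A has only sp³ atoms, so it is not fully conjugated — not aromatic (morpholine).
Rings B and C form a fused bicyclic system with 10 sp² atoms and 10 π electrons from ring double bonds. 10 = 4(2)+2, so the system is aromatic and both rings count as aromatic (naphthalene).
Ring D is planar and fully conjugated; 3 ring double bonds give 6 π electrons. Since 6 = 4n+2 (n=1), ring D is aromatic (pyrimidine).
Aromatic: B, C, D. Total: 3.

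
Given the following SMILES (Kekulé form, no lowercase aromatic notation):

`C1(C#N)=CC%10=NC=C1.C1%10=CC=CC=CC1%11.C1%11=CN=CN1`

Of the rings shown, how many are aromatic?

2

The SMILES encodes a six-membered ring of five carbons and one nitrogen with three alternating double bonds; a seven-membered carbon ring with three C=C double bonds and one sp³ carbon; a five-membered ring with nitrogens at positions 1 and 3 (one bearing H, one in a C=N bond) and two double bonds.
The 6-membered ring with one nitrogen is planar and fully conjugated; 3 ring double bonds give 6 π electrons. That satisfies 4n+2 with n=1, so it is aromatic (pyridine).
The 7-membered ring has one sp³ carbon, so it is not fully conjugated — not aromatic (cycloheptatriene).
The 5-membered ring with two nitrogens (one N–H, one =N–) has a continuous p-orbital overlap around the ring; 2 ring double bonds (4 π electrons) plus a heteroatom lone pair (2) give 6 π electrons. 6 = 4(1)+2, so it is aromatic (imidazole).
2 of the 3 rings are aromatic. Total: 2.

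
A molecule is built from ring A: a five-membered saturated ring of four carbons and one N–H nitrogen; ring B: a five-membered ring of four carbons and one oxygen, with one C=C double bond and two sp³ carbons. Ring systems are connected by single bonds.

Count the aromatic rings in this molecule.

0

Ring A has only sp³ atoms, so it is not fully conjugated — not aromatic (pyrrolidine).
Ring B has two sp³ carbons, so it is not fully conjugated — not aromatic (2,3-dihydrofuran).
No ring is aromatic. Total: 0.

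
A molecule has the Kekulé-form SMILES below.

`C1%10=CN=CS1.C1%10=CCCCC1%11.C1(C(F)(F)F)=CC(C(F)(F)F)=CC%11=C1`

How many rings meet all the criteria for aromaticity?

The SMILES encodes a five-membered ring with a sulfur at position 1 and a nitrogen at position 3 (in a C=N bond), with two double bonds; a six-membered carbon ring with one C=C double bond; a six-membered carbon ring with three alternating C=C double bonds.
The 5-membered ring with one sulfur and one =N– has a continuous p-orbital overlap around the ring; 2 ring double bonds (4 π electrons) plus a heteroatom lone pair (2) give 6 π electrons. That satisfies 4n+2 with n=1, so it is aromatic (thiazole).
The 6-membered ring has four sp³ carbons, so it is not fully conjugated — not aromatic (cyclohexene).
The second 6-membered ring is planar and fully conjugated; 3 ring double bonds give 6 π electrons. Since 6 = 4n+2 (n=1), it is aromatic (benzene).
2 of the 3 rings are aromatic. Total: 2.

2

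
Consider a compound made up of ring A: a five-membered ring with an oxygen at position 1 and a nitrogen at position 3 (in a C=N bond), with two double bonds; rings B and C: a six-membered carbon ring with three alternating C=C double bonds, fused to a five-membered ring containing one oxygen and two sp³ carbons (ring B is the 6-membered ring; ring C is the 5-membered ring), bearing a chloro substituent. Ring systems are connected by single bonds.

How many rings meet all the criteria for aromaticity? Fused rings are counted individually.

Ring A has a continuous p-orbital overlap around the ring; 2 ring double bonds (4 π electrons) plus a heteroatom lone pair (2) give 6 π electrons. Since 6 = 4n+2 (n=1), ring A is aromatic (oxazole).
Ring B has a continuous p-orbital overlap around the ring; 3 ring double bonds give 6 π electrons. That satisfies 4n+2 with n=1, so ring B is aromatic (benzene ring).
Ring C has two sp³ carbons, so it is not fully conjugated — not aromatic (oxolane ring).
Aromatic: A, B. Total: 2.

2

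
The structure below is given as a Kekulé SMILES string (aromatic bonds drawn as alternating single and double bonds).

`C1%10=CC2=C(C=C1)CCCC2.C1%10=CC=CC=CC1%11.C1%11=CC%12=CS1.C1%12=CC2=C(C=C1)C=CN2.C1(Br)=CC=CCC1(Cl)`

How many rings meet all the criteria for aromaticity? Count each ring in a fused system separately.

4

The SMILES encodes a six-membered carbon ring with three alternating C=C double bonds, fused to a saturated six-membered carbon ring; a seven-membered carbon ring with three C=C double bonds and one sp³ carbon; a five-membered ring of four carbons and one sulfur, with two C=C double bonds; a six-membered carbon ring with three alternating C=C double bonds, fused to a five-membered ring containing one N–H nitrogen and two C=C double bonds; a six-membered carbon ring with two conjugated C=C double bonds and two sp³ carbons.
The 6-membered ring is planar and fully conjugated; 3 ring double bonds give 6 π electrons. That satisfies 4n+2 with n=1, so it is aromatic (benzene ring).
The second 6-membered ring has four sp³ carbons, so it is not fully conjugated — not aromatic (cyclohexane ring).
The 7-membered ring has one sp³ carbon, so it is not fully conjugated — not aromatic (cycloheptatriene).
The 5-membered ring with one sulfur has a continuous p-orbital overlap around the ring; 2 ring double bonds (4 π electrons) plus a heteroatom lone pair (2) give 6 π electrons. 6 = 4(1)+2, so it is aromatic (thiophene).
The fused 6/5-membered bicyclic (with one N–H) is a single π system with 9 sp² atoms and 10 π electrons from ring double bonds plus a heteroatom lone pair. 10 = 4(2)+2, so the system is aromatic and both rings count as aromatic (indole).
The third 6-membered ring has two sp³ carbons, so it is not fully conjugated — not aromatic (1,3-cyclohexadiene).
4 of the 7 rings are aromatic. Total: 4.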